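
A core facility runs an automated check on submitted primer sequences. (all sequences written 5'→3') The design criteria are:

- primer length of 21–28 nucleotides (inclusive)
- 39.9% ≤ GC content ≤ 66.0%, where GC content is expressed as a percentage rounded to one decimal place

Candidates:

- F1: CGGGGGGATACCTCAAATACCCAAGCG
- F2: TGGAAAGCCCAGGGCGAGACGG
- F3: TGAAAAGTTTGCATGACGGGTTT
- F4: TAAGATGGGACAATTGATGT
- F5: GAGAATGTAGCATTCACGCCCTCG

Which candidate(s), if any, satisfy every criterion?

F1 and F5.

F1 (27 nt, A=8 T=3 G=8 C=8): length 27 ✓; GC 16/27 = 59.3% ✓ — passes.
F2 (22 nt, A=6 T=1 G=10 C=5): length 22 ✓; GC 15/22 = 68.2%, outside 39.9–66.0% ✗ — fails.
F3 (23 nt, A=6 T=8 G=7 C=2): length 23 ✓; GC 9/23 = 39.1%, outside 39.9–66.0% ✗ — fails.
F4 (20 nt, A=7 T=6 G=6 C=1): length 20, outside 21–28 ✗; GC 7/20 = 35.0%, outside 39.9–66.0% ✗ — fails.
F5 (24 nt, A=6 T=5 G=6 C=7): length 24 ✓; GC 13/24 = 54.2% ✓ — passes.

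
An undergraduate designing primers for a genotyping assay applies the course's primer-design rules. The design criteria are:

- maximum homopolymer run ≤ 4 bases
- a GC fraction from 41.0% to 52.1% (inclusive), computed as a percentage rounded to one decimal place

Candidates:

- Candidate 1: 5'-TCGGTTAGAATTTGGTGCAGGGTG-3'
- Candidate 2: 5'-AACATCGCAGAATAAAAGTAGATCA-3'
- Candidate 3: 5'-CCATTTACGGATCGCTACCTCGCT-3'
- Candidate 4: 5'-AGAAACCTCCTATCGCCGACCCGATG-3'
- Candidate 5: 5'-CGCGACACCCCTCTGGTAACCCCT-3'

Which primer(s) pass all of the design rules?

Candidate 1 (24 nt, A=4 T=8 G=10 C=2): longest run = 3 ✓; GC 12/24 = 50.0% ✓ — passes.
Candidate 2 (25 nt, A=13 T=4 G=4 C=4): longest run = 4 ✓; GC 8/25 = 32.0%, outside 41.0–52.1% ✗ — fails.
Candidate 3 (24 nt, A=4 T=7 G=4 C=9): longest run = 3 ✓; GC 13/24 = 54.2%, outside 41.0–52.1% ✗ — fails.
Candidate 4 (26 nt, A=7 T=4 G=5 C=10): longest run = 3 ✓; GC 15/26 = 57.7%, outside 41.0–52.1% ✗ — fails.
Candidate 5 (24 nt, A=4 T=4 G=4 C=12): longest run = 4 ✓; GC 16/24 = 66.7%, outside 41.0–52.1% ✗ — fails.

Candidate 1 only.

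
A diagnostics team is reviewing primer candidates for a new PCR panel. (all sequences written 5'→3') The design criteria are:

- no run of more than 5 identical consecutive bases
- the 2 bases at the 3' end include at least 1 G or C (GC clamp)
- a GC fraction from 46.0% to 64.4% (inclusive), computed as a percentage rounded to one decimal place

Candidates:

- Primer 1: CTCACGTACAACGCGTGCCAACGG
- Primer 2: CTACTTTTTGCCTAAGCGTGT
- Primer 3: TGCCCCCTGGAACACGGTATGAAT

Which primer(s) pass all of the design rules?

Primer 1 only.

Primer 1 (24 nt, A=6 T=3 G=6 C=9): longest run = 2 ✓; 3' end GG has 2 G/C ✓; GC 15/24 = 62.5% ✓ — passes.
Primer 2 (21 nt, A=3 T=9 G=4 C=5): longest run = 5 ✓; 3' end GT has 1 G/C ✓; GC 9/21 = 42.9%, outside 46.0–64.4% ✗ — fails.
Primer 3 (24 nt, A=6 T=5 G=6 C=7): longest run = 5 ✓; 3' end AT has 0 G/C, need ≥1 ✗; GC 13/24 = 54.2% ✓ — fails.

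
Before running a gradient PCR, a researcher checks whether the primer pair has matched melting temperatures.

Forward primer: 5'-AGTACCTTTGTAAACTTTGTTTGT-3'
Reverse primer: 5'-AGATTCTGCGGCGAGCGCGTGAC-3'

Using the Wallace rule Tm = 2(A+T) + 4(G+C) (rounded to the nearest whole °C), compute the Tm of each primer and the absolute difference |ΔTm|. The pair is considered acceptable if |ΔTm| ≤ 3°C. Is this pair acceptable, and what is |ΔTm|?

Forward: A=5 T=12 G=4 C=3 → Tm = 2·17 + 4·7 = 62°C.
Reverse: A=4 T=4 G=9 C=6 → Tm = 2·8 + 4·15 = 76°C.
|ΔTm| = |62 − 76| = 14°C, > 3°C.

|ΔTm| = 14°C; the pair is not acceptable.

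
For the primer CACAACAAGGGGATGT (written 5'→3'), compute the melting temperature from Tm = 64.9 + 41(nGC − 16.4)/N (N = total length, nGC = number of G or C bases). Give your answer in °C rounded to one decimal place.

Base counts: A=6, T=2, G=5, C=3; G+C = 8, N = 16.
Tm = 64.9 + 41·(8 − 16.4)/16 = 64.9 + -344.40/16 = 43.4°C.

43.4°C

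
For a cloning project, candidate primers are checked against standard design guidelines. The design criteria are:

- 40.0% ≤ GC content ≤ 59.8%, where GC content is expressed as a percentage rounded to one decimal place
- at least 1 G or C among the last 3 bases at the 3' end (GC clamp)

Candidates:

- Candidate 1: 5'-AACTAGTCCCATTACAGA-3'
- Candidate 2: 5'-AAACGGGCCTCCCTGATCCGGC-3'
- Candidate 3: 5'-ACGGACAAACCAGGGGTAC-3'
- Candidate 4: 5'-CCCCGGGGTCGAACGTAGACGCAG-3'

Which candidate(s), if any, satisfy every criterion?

Candidate 3 only.

Candidate 1 (18 nt, A=7 T=4 G=2 C=5): GC 7/18 = 38.9%, outside 40.0–59.8% ✗; 3' end AGA has 1 G/C ✓ — fails.
Candidate 2 (22 nt, A=4 T=3 G=6 C=9): GC 15/22 = 68.2%, outside 40.0–59.8% ✗; 3' end GGC has 3 G/C ✓ — fails.
Candidate 3 (19 nt, A=7 T=1 G=6 C=5): GC 11/19 = 57.9% ✓; 3' end TAC has 1 G/C ✓ — passes.
Candidate 4 (24 nt, A=5 T=2 G=9 C=8): GC 17/24 = 70.8%, outside 40.0–59.8% ✗; 3' end CAG has 2 G/C ✓ — fails.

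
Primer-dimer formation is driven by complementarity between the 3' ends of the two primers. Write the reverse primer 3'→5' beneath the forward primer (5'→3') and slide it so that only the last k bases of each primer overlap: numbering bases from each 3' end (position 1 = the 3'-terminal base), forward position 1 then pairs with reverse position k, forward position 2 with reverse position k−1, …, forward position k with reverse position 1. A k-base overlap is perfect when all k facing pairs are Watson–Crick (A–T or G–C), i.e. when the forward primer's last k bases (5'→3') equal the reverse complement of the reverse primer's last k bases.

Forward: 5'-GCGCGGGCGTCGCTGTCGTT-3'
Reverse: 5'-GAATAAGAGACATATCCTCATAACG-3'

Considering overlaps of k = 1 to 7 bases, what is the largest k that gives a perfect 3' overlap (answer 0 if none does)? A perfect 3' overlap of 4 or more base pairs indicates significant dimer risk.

Last 7 bases (5'→3') — forward …TGTCGTT, reverse …CATAACG.
Reverse complement of the reverse primer's last 7 bases: CGTTATG; its first k bases are the reverse complement of the reverse primer's last k bases, so a perfect k-base overlap needs the forward primer's last k bases to equal them.
Comparing (forward last k vs required): k=1: T vs C ✗; k=2: TT vs CG ✗; k=3: GTT vs CGT ✗; k=4: CGTT vs CGTT ✓; k=5: TCGTT vs CGTTA ✗; k=6: GTCGTT vs CGTTAT ✗; k=7: TGTCGTT vs CGTTATG ✗.
Only k = 4 is perfect, so the longest perfect 3' overlap is 4.

Longest perfect overlap: 4 complementary base pairs; significant dimer risk (threshold 4).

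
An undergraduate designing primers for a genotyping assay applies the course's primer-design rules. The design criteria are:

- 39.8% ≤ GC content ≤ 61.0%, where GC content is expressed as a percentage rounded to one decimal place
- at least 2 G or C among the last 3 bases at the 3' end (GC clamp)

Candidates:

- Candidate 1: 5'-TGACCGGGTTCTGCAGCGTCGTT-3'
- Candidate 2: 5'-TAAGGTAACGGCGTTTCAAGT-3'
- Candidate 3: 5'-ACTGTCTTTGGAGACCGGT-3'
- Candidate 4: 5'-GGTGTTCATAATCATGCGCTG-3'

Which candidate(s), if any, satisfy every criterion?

Candidate 3 and Candidate 4.

Candidate 1 (23 nt, A=2 T=7 G=8 C=6): GC 14/23 = 60.9% ✓; 3' end GTT has 1 G/C, need ≥2 ✗ — fails.
Candidate 2 (21 nt, A=6 T=6 G=6 C=3): GC 9/21 = 42.9% ✓; 3' end AGT has 1 G/C, need ≥2 ✗ — fails.
Candidate 3 (19 nt, A=3 T=6 G=6 C=4): GC 10/19 = 52.6% ✓; 3' end GGT has 2 G/C ✓ — passes.
Candidate 4 (21 nt, A=4 T=7 G=6 C=4): GC 10/21 = 47.6% ✓; 3' end CTG has 2 G/C ✓ — passes.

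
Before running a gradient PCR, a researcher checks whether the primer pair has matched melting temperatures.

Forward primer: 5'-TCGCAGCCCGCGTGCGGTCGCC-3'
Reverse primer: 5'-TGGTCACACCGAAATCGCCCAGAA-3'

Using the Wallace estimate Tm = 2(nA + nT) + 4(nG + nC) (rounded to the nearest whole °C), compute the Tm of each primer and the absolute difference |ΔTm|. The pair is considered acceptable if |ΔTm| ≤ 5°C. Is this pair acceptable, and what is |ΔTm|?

|ΔTm| = 6°C; the pair is not acceptable.

Forward: A=1 T=3 G=8 C=10 → Tm = 2·4 + 4·18 = 80°C.
Reverse: A=8 T=3 G=5 C=8 → Tm = 2·11 + 4·13 = 74°C.
|ΔTm| = |80 − 74| = 6°C, > 5°C.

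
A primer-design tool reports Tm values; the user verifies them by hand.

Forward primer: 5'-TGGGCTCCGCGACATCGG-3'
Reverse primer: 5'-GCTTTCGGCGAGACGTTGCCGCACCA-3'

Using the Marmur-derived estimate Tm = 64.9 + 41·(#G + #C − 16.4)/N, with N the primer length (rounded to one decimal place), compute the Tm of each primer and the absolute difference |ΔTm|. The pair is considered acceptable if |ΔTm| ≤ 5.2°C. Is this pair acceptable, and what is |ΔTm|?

Forward: G+C = 13, N = 18 → Tm = 64.9 + 41·(13 − 16.4)/18 = 57.2°C.
Reverse: G+C = 17, N = 26 → Tm = 64.9 + 41·(17 − 16.4)/26 = 65.8°C.
|ΔTm| = |57.2 − 65.8| = 8.6°C, > 5.2°C.

|ΔTm| = 8.6°C; the pair is not acceptable.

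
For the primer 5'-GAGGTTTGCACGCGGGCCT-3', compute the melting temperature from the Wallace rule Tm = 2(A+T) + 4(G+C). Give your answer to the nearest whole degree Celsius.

64°C

Base counts: A=2, T=4, G=8, C=5 (length 19).
Tm = 2·(2+4) + 4·(8+5) = 2·6 + 4·13 = 12 + 52 = 64°C.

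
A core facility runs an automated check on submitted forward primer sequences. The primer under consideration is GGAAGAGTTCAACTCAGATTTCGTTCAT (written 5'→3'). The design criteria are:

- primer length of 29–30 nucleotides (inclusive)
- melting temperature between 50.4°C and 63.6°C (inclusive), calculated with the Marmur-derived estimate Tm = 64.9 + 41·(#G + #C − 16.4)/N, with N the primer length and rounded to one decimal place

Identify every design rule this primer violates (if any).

Fails: length.

Base counts: A=8, T=9, G=6, C=5 (length 28).
length: length 28, outside 29–30 ✗
Tm: Tm = 64.9 + 41·(11 − 16.4)/28 = 57.0°C ✓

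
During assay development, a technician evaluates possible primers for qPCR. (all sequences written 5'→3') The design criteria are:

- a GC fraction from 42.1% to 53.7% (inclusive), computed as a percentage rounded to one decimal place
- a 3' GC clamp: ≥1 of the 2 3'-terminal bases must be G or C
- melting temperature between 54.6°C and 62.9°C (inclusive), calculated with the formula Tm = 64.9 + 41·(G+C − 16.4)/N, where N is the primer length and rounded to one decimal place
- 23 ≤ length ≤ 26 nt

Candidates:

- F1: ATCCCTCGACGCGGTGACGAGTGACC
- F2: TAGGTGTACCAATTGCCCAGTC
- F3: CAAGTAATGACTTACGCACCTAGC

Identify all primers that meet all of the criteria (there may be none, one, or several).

F1 (26 nt, A=5 T=4 G=8 C=9): GC 17/26 = 65.4%, outside 42.1–53.7% ✗; 3' end CC has 2 G/C ✓; Tm = 64.9 + 41·(17 − 16.4)/26 = 65.8°C, outside 54.6–62.9°C ✗; length 26 ✓ — fails.
F2 (22 nt, A=5 T=6 G=5 C=6): GC 11/22 = 50.0% ✓; 3' end TC has 1 G/C ✓; Tm = 64.9 + 41·(11 − 16.4)/22 = 54.8°C ✓; length 22, outside 23–26 ✗ — fails.
F3 (24 nt, A=8 T=5 G=4 C=7): GC 11/24 = 45.8% ✓; 3' end GC has 2 G/C ✓; Tm = 64.9 + 41·(11 − 16.4)/24 = 55.7°C ✓; length 24 ✓ — passes.

F3 only.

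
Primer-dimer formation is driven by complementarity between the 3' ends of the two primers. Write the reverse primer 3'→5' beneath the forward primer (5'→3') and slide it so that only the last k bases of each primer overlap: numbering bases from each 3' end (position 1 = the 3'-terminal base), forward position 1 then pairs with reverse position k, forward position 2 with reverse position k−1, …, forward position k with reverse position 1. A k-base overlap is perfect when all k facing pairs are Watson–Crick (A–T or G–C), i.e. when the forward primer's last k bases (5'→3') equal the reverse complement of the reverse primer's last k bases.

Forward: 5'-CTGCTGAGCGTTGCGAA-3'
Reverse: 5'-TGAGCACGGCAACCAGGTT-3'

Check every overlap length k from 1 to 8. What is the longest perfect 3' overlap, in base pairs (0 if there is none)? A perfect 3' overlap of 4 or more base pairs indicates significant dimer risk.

Last 8 bases (5'→3') — forward …GTTGCGAA, reverse …ACCAGGTT.
Reverse complement of the reverse primer's last 8 bases: AACCTGGT; its first k bases are the reverse complement of the reverse primer's last k bases, so a perfect k-base overlap needs the forward primer's last k bases to equal them.
Comparing (forward last k vs required): k=1: A vs A ✓; k=2: AA vs AA ✓; k=3: GAA vs AAC ✗; k=4: CGAA vs AACC ✗; k=5: GCGAA vs AACCT ✗; k=6: TGCGAA vs AACCTG ✗; k=7: TTGCGAA vs AACCTGG ✗; k=8: GTTGCGAA vs AACCTGGT ✗.
Perfect overlaps at k = 1, 2; the largest is 2.

Longest perfect overlap: 2 complementary base pairs; below the dimer-risk threshold (threshold 4).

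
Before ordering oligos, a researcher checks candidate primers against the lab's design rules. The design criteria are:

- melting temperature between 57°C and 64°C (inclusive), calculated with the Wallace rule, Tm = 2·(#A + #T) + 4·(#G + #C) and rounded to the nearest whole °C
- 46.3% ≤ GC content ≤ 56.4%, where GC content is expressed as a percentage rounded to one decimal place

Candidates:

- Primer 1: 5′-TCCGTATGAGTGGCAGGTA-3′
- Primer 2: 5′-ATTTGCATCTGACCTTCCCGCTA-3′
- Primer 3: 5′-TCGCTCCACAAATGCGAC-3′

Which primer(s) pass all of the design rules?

Primer 1 (19 nt, A=4 T=5 G=7 C=3): Tm = 2·9 + 4·10 = 58°C ✓; GC 10/19 = 52.6% ✓ — passes.
Primer 2 (23 nt, A=4 T=8 G=3 C=8): Tm = 2·12 + 4·11 = 68°C, outside 57–64°C ✗; GC 11/23 = 47.8% ✓ — fails.
Primer 3 (18 nt, A=5 T=3 G=3 C=7): Tm = 2·8 + 4·10 = 56°C, outside 57–64°C ✗; GC 10/18 = 55.6% ✓ — fails.

Primer 1 only.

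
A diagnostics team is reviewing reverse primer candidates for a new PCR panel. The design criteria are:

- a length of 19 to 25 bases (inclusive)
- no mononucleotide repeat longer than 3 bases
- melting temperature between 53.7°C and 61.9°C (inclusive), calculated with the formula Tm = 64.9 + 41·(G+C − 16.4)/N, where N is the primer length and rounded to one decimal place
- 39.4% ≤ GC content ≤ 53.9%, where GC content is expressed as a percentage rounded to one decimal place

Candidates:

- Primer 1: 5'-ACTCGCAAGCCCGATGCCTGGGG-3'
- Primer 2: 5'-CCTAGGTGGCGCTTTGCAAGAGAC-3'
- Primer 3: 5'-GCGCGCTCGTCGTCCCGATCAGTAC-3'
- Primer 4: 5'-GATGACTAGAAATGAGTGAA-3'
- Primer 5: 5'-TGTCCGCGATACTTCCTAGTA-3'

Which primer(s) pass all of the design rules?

None of the candidates satisfy all criteria.

Primer 1 (23 nt, A=4 T=3 G=8 C=8): length 23 ✓; longest run = 4, exceeds 3 ✗; Tm = 64.9 + 41·(16 − 16.4)/23 = 64.2°C, outside 53.7–61.9°C ✗; GC 16/23 = 69.6%, outside 39.4–53.9% ✗ — fails.
Primer 2 (24 nt, A=5 T=5 G=8 C=6): length 24 ✓; longest run = 3 ✓; Tm = 64.9 + 41·(14 − 16.4)/24 = 60.8°C ✓; GC 14/24 = 58.3%, outside 39.4–53.9% ✗ — fails.
Primer 3 (25 nt, A=3 T=5 G=7 C=10): length 25 ✓; longest run = 3 ✓; Tm = 64.9 + 41·(17 − 16.4)/25 = 65.9°C, outside 53.7–61.9°C ✗; GC 17/25 = 68.0%, outside 39.4–53.9% ✗ — fails.
Primer 4 (20 nt, A=9 T=4 G=6 C=1): length 20 ✓; longest run = 3 ✓; Tm = 64.9 + 41·(7 − 16.4)/20 = 45.6°C, outside 53.7–61.9°C ✗; GC 7/20 = 35.0%, outside 39.4–53.9% ✗ — fails.
Primer 5 (21 nt, A=4 T=7 G=4 C=6): length 21 ✓; longest run = 2 ✓; Tm = 64.9 + 41·(10 − 16.4)/21 = 52.4°C, outside 53.7–61.9°C ✗; GC 10/21 = 47.6% ✓ — fails.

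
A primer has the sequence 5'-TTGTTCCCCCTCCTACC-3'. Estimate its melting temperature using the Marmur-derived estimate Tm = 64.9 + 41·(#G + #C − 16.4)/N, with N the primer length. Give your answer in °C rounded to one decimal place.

Base counts: A=1, T=6, G=1, C=9; G+C = 10, N = 17.
Tm = 64.9 + 41·(10 − 16.4)/17 = 64.9 + -262.40/17 = 49.5°C.

49.5°C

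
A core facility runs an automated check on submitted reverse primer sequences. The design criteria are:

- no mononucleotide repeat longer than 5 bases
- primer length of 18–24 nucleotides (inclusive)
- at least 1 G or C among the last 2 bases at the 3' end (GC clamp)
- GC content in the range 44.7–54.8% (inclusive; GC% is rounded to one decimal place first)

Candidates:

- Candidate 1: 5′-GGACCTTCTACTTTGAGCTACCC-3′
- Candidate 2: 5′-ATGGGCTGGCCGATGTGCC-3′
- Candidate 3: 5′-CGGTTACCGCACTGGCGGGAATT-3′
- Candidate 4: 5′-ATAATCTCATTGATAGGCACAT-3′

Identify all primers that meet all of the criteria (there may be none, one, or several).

Candidate 1 only.

Candidate 1 (23 nt, A=4 T=7 G=4 C=8): longest run = 3 ✓; length 23 ✓; 3' end CC has 2 G/C ✓; GC 12/23 = 52.2% ✓ — passes.
Candidate 2 (19 nt, A=2 T=4 G=8 C=5): longest run = 3 ✓; length 19 ✓; 3' end CC has 2 G/C ✓; GC 13/19 = 68.4%, outside 44.7–54.8% ✗ — fails.
Candidate 3 (23 nt, A=4 T=5 G=8 C=6): longest run = 3 ✓; length 23 ✓; 3' end TT has 0 G/C, need ≥1 ✗; GC 14/23 = 60.9%, outside 44.7–54.8% ✗ — fails.
Candidate 4 (22 nt, A=8 T=7 G=3 C=4): longest run = 2 ✓; length 22 ✓; 3' end AT has 0 G/C, need ≥1 ✗; GC 7/22 = 31.8%, outside 44.7–54.8% ✗ — fails.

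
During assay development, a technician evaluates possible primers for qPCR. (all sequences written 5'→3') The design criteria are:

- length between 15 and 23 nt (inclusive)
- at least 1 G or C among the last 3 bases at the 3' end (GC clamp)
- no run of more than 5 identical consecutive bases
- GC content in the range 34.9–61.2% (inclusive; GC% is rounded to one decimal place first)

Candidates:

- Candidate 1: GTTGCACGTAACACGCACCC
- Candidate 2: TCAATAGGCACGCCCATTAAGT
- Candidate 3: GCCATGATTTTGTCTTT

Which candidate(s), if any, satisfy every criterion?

Candidate 1 and Candidate 2.

Candidate 1 (20 nt, A=5 T=3 G=4 C=8): length 20 ✓; 3' end CCC has 3 G/C ✓; longest run = 3 ✓; GC 12/20 = 60.0% ✓ — passes.
Candidate 2 (22 nt, A=7 T=5 G=4 C=6): length 22 ✓; 3' end AGT has 1 G/C ✓; longest run = 3 ✓; GC 10/22 = 45.5% ✓ — passes.
Candidate 3 (17 nt, A=2 T=9 G=3 C=3): length 17 ✓; 3' end TTT has 0 G/C, need ≥1 ✗; longest run = 4 ✓; GC 6/17 = 35.3% ✓ — fails.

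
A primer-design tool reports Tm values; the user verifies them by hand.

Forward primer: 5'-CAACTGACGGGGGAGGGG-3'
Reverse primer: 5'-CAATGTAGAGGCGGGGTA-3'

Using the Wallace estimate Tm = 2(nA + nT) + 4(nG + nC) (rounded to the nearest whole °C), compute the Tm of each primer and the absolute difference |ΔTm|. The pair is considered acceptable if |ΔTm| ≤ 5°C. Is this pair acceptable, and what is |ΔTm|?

Forward: A=4 T=1 G=10 C=3 → Tm = 2·5 + 4·13 = 62°C.
Reverse: A=5 T=3 G=8 C=2 → Tm = 2·8 + 4·10 = 56°C.
|ΔTm| = |62 − 56| = 6°C, > 5°C.

|ΔTm| = 6°C; the pair is not acceptable.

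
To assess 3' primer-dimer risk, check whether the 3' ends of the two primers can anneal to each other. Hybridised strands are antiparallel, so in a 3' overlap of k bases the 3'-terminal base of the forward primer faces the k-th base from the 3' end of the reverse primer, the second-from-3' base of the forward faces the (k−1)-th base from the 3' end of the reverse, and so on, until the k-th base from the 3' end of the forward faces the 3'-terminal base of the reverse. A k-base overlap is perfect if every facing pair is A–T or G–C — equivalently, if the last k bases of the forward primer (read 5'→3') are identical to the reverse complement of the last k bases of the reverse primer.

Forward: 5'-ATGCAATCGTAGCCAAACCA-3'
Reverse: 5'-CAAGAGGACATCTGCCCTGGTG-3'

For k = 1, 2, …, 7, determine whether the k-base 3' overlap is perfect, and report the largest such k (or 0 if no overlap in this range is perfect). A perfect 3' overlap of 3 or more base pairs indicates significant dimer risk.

Last 7 bases (5'→3') — forward …CAAACCA, reverse …CCTGGTG.
Reverse complement of the reverse primer's last 7 bases: CACCAGG; its first k bases are the reverse complement of the reverse primer's last k bases, so a perfect k-base overlap needs the forward primer's last k bases to equal them.
Comparing (forward last k vs required): k=1: A vs C ✗; k=2: CA vs CA ✓; k=3: CCA vs CAC ✗; k=4: ACCA vs CACC ✗; k=5: AACCA vs CACCA ✗; k=6: AAACCA vs CACCAG ✗; k=7: CAAACCA vs CACCAGG ✗.
Only k = 2 is perfect, so the longest perfect 3' overlap is 2.

Longest perfect overlap: 2 complementary base pairs; below the dimer-risk threshold (threshold 3).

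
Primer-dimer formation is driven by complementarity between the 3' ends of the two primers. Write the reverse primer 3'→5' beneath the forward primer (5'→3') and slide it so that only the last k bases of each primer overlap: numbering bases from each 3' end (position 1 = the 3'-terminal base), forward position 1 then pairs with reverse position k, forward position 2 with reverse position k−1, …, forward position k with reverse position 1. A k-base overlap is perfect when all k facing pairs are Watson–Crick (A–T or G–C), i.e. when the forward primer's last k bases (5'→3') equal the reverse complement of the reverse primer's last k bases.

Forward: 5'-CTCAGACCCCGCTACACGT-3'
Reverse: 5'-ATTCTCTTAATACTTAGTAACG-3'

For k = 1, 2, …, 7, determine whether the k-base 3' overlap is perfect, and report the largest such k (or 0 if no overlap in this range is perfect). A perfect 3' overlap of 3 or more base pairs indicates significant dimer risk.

Last 7 bases (5'→3') — forward …TACACGT, reverse …AGTAACG.
Reverse complement of the reverse primer's last 7 bases: CGTTACT; its first k bases are the reverse complement of the reverse primer's last k bases, so a perfect k-base overlap needs the forward primer's last k bases to equal them.
Comparing (forward last k vs required): k=1: T vs C ✗; k=2: GT vs CG ✗; k=3: CGT vs CGT ✓; k=4: ACGT vs CGTT ✗; k=5: CACGT vs CGTTA ✗; k=6: ACACGT vs CGTTAC ✗; k=7: TACACGT vs CGTTACT ✗.
Only k = 3 is perfect, so the longest perfect 3' overlap is 3.

Longest perfect overlap: 3 complementary base pairs; significant dimer risk (threshold 3).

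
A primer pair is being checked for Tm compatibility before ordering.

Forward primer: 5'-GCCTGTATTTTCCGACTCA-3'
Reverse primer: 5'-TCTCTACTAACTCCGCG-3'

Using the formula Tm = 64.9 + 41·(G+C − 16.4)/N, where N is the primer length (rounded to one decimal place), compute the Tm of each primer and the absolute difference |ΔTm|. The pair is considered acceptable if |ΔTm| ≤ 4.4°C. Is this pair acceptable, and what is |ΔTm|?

Forward: G+C = 9, N = 19 → Tm = 64.9 + 41·(9 − 16.4)/19 = 48.9°C.
Reverse: G+C = 9, N = 17 → Tm = 64.9 + 41·(9 − 16.4)/17 = 47.1°C.
|ΔTm| = |48.9 − 47.1| = 1.8°C, ≤ 4.4°C.

|ΔTm| = 1.8°C; the pair is acceptable.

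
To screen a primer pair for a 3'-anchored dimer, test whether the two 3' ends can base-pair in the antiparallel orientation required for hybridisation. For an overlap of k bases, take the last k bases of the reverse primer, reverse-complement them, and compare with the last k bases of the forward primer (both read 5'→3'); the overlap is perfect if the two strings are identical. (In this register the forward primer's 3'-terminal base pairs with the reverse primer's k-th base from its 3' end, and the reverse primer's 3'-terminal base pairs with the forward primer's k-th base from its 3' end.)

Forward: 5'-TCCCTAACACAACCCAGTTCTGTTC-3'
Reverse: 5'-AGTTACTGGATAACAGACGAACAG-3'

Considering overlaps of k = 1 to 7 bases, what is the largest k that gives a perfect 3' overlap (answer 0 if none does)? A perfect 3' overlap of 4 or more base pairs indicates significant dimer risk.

Last 7 bases (5'→3') — forward …TCTGTTC, reverse …CGAACAG.
Reverse complement of the reverse primer's last 7 bases: CTGTTCG; its first k bases are the reverse complement of the reverse primer's last k bases, so a perfect k-base overlap needs the forward primer's last k bases to equal them.
Comparing (forward last k vs required): k=1: C vs C ✓; k=2: TC vs CT ✗; k=3: TTC vs CTG ✗; k=4: GTTC vs CTGT ✗; k=5: TGTTC vs CTGTT ✗; k=6: CTGTTC vs CTGTTC ✓; k=7: TCTGTTC vs CTGTTCG ✗.
Perfect overlaps at k = 1, 6; the largest is 6.

Longest perfect overlap: 6 complementary base pairs; significant dimer risk (threshold 4).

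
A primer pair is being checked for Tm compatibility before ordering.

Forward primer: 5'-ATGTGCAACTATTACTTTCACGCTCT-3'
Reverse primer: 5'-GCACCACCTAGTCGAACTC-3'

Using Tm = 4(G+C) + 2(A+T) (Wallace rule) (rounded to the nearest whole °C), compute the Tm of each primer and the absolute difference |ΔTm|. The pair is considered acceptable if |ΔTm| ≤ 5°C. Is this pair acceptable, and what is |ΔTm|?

|ΔTm| = 12°C; the pair is not acceptable.

Forward: A=6 T=10 G=3 C=7 → Tm = 2·16 + 4·10 = 72°C.
Reverse: A=5 T=3 G=3 C=8 → Tm = 2·8 + 4·11 = 60°C.
|ΔTm| = |72 − 60| = 12°C, > 5°C.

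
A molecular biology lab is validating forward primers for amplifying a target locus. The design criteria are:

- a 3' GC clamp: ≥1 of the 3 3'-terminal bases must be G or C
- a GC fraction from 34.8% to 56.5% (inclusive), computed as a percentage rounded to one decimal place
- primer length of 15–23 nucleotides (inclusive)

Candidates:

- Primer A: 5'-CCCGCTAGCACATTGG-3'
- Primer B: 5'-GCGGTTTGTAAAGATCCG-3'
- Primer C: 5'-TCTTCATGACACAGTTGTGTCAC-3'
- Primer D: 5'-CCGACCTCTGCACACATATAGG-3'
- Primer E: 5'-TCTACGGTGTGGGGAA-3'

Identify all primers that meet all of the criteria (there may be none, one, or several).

Primer B, Primer C, Primer D and Primer E.

Primer A (16 nt, A=3 T=3 G=4 C=6): 3' end TGG has 2 G/C ✓; GC 10/16 = 62.5%, outside 34.8–56.5% ✗; length 16 ✓ — fails.
Primer B (18 nt, A=4 T=5 G=6 C=3): 3' end CCG has 3 G/C ✓; GC 9/18 = 50.0% ✓; length 18 ✓ — passes.
Primer C (23 nt, A=5 T=8 G=4 C=6): 3' end CAC has 2 G/C ✓; GC 10/23 = 43.5% ✓; length 23 ✓ — passes.
Primer D (22 nt, A=6 T=4 G=4 C=8): 3' end AGG has 2 G/C ✓; GC 12/22 = 54.5% ✓; length 22 ✓ — passes.
Primer E (16 nt, A=3 T=4 G=7 C=2): 3' end GAA has 1 G/C ✓; GC 9/16 = 56.3% ✓; length 16 ✓ — passes.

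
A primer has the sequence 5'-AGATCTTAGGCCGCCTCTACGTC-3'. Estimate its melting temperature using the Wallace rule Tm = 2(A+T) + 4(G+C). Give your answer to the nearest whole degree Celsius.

Base counts: A=4, T=6, G=5, C=8 (length 23).
Tm = 2·(4+6) + 4·(5+8) = 2·10 + 4·13 = 20 + 52 = 72°C.

72°C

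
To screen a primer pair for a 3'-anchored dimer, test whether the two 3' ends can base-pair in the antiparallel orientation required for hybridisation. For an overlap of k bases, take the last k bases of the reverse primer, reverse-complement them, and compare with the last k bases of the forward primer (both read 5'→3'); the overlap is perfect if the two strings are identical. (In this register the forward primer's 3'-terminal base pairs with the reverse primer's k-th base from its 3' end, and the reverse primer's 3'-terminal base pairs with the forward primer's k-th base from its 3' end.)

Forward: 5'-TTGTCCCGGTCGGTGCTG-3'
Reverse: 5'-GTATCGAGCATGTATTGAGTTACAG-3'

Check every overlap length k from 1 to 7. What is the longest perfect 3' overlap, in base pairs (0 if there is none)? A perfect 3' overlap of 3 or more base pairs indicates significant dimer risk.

Longest perfect overlap: 3 complementary base pairs; significant dimer risk (threshold 3).

Last 7 bases (5'→3') — forward …GGTGCTG, reverse …GTTACAG.
Reverse complement of the reverse primer's last 7 bases: CTGTAAC; its first k bases are the reverse complement of the reverse primer's last k bases, so a perfect k-base overlap needs the forward primer's last k bases to equal them.
Comparing (forward last k vs required): k=1: G vs C ✗; k=2: TG vs CT ✗; k=3: CTG vs CTG ✓; k=4: GCTG vs CTGT ✗; k=5: TGCTG vs CTGTA ✗; k=6: GTGCTG vs CTGTAA ✗; k=7: GGTGCTG vs CTGTAAC ✗.
Only k = 3 is perfect, so the longest perfect 3' overlap is 3.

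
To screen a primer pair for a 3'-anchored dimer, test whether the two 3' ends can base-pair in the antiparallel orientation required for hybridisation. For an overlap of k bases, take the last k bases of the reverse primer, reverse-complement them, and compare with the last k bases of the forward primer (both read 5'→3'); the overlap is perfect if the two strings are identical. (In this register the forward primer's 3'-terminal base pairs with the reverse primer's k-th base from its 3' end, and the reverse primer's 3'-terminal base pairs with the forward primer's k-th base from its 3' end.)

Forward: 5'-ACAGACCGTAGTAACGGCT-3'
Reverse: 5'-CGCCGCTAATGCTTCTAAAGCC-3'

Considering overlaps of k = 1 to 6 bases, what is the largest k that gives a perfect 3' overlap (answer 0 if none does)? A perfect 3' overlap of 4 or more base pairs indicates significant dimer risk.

Longest perfect overlap: 4 complementary base pairs; significant dimer risk (threshold 4).

Last 6 bases (5'→3') — forward …ACGGCT, reverse …AAAGCC.
Reverse complement of the reverse primer's last 6 bases: GGCTTT; its first k bases are the reverse complement of the reverse primer's last k bases, so a perfect k-base overlap needs the forward primer's last k bases to equal them.
Comparing (forward last k vs required): k=1: T vs G ✗; k=2: CT vs GG ✗; k=3: GCT vs GGC ✗; k=4: GGCT vs GGCT ✓; k=5: CGGCT vs GGCTT ✗; k=6: ACGGCT vs GGCTTT ✗.
Only k = 4 is perfect, so the longest perfect 3' overlap is 4.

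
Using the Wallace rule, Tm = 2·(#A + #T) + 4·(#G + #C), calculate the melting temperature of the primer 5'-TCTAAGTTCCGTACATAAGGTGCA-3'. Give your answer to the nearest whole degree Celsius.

68°C

Base counts: A=7, T=7, G=5, C=5 (length 24).
Tm = 2·(7+7) + 4·(5+5) = 2·14 + 4·10 = 28 + 40 = 68°C.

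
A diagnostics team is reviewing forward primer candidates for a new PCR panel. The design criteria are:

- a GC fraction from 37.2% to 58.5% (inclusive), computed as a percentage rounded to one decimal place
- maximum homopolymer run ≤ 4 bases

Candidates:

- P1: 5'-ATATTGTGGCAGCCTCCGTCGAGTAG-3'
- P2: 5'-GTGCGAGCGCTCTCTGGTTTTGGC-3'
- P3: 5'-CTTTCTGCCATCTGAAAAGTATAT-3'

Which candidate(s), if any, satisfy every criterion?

P1 only.

P1 (26 nt, A=5 T=7 G=8 C=6): GC 14/26 = 53.8% ✓; longest run = 2 ✓ — passes.
P2 (24 nt, A=1 T=8 G=9 C=6): GC 15/24 = 62.5%, outside 37.2–58.5% ✗; longest run = 4 ✓ — fails.
P3 (24 nt, A=7 T=9 G=3 C=5): GC 8/24 = 33.3%, outside 37.2–58.5% ✗; longest run = 4 ✓ — fails.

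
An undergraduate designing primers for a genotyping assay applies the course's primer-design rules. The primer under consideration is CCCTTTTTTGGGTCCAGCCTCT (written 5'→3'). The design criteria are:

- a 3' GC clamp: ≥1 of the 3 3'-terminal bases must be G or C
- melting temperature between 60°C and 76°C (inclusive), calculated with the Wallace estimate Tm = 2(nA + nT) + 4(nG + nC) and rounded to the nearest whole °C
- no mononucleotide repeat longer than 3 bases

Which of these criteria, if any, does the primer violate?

Base counts: A=1, T=9, G=4, C=8 (length 22).
GC clamp: 3' end TCT has 1 G/C ✓
Tm: Tm = 2·10 + 4·12 = 68°C ✓
homopolymer run: longest run = 6, exceeds 3 ✗

Fails: homopolymer run.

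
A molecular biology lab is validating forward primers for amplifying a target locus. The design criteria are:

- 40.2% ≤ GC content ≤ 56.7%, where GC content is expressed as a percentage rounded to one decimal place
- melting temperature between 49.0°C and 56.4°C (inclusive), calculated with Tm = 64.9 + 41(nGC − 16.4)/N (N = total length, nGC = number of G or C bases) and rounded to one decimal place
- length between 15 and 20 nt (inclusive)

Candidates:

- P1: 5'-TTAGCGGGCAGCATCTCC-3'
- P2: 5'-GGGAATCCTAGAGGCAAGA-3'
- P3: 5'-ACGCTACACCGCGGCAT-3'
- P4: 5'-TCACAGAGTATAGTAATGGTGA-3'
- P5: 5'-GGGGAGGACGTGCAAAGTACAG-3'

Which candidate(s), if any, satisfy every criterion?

P2 only.

P1 (18 nt, A=3 T=4 G=5 C=6): GC 11/18 = 61.1%, outside 40.2–56.7% ✗; Tm = 64.9 + 41·(11 − 16.4)/18 = 52.6°C ✓; length 18 ✓ — fails.
P2 (19 nt, A=7 T=2 G=7 C=3): GC 10/19 = 52.6% ✓; Tm = 64.9 + 41·(10 − 16.4)/19 = 51.1°C ✓; length 19 ✓ — passes.
P3 (17 nt, A=4 T=2 G=4 C=7): GC 11/17 = 64.7%, outside 40.2–56.7% ✗; Tm = 64.9 + 41·(11 − 16.4)/17 = 51.9°C ✓; length 17 ✓ — fails.
P4 (22 nt, A=8 T=6 G=6 C=2): GC 8/22 = 36.4%, outside 40.2–56.7% ✗; Tm = 64.9 + 41·(8 − 16.4)/22 = 49.2°C ✓; length 22, outside 15–20 ✗ — fails.
P5 (22 nt, A=7 T=2 G=10 C=3): GC 13/22 = 59.1%, outside 40.2–56.7% ✗; Tm = 64.9 + 41·(13 − 16.4)/22 = 58.6°C, outside 49.0–56.4°C ✗; length 22, outside 15–20 ✗ — fails.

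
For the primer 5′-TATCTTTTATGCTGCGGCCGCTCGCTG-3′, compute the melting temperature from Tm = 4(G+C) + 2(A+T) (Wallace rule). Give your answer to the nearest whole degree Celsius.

84°C

Base counts: A=2, T=10, G=7, C=8 (length 27).
Tm = 2·(2+10) + 4·(7+8) = 2·12 + 4·15 = 24 + 60 = 84°C.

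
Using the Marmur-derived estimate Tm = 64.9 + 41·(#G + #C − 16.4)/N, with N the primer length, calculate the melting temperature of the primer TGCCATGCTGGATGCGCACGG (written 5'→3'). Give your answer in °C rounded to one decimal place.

60.2°C

Base counts: A=3, T=4, G=8, C=6; G+C = 14, N = 21.
Tm = 64.9 + 41·(14 − 16.4)/21 = 64.9 + -98.40/21 = 60.2°C.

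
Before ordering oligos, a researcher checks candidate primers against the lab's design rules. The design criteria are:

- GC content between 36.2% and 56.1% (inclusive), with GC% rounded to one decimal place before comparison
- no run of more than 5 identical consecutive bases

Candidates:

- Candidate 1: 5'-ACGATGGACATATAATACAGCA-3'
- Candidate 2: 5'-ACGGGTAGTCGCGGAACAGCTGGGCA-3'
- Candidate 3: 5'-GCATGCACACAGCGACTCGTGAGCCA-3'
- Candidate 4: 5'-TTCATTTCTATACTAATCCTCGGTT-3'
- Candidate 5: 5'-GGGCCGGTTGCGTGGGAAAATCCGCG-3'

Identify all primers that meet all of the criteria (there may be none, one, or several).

Candidate 1 (22 nt, A=10 T=4 G=4 C=4): GC 8/22 = 36.4% ✓; longest run = 2 ✓ — passes.
Candidate 2 (26 nt, A=6 T=3 G=11 C=6): GC 17/26 = 65.4%, outside 36.2–56.1% ✗; longest run = 3 ✓ — fails.
Candidate 3 (26 nt, A=7 T=3 G=7 C=9): GC 16/26 = 61.5%, outside 36.2–56.1% ✗; longest run = 2 ✓ — fails.
Candidate 4 (25 nt, A=5 T=12 G=2 C=6): GC 8/25 = 32.0%, outside 36.2–56.1% ✗; longest run = 3 ✓ — fails.
Candidate 5 (26 nt, A=4 T=4 G=12 C=6): GC 18/26 = 69.2%, outside 36.2–56.1% ✗; longest run = 4 ✓ — fails.

Candidate 1 only.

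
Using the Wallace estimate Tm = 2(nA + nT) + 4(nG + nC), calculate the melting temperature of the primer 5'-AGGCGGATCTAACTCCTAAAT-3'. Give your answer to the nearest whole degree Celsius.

60°C

Base counts: A=7, T=5, G=4, C=5 (length 21).
Tm = 2·(7+5) + 4·(4+5) = 2·12 + 4·9 = 24 + 36 = 60°C.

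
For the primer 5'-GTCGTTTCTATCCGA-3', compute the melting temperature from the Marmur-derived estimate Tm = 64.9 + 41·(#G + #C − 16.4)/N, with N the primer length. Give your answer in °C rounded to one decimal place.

39.2°C

Base counts: A=2, T=6, G=3, C=4; G+C = 7, N = 15.
Tm = 64.9 + 41·(7 − 16.4)/15 = 64.9 + -385.40/15 = 39.2°C.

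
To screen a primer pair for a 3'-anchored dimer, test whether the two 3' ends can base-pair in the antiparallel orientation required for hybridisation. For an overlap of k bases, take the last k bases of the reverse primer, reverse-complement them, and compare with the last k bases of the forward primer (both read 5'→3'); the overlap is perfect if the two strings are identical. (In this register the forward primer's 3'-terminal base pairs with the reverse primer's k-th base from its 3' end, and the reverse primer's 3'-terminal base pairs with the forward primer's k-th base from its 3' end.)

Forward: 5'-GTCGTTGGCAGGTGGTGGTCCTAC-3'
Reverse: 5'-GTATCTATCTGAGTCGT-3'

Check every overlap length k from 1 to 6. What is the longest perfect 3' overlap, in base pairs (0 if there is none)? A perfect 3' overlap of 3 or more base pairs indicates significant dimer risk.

Last 6 bases (5'→3') — forward …TCCTAC, reverse …AGTCGT.
Reverse complement of the reverse primer's last 6 bases: ACGACT; its first k bases are the reverse complement of the reverse primer's last k bases, so a perfect k-base overlap needs the forward primer's last k bases to equal them.
Comparing (forward last k vs required): k=1: C vs A ✗; k=2: AC vs AC ✓; k=3: TAC vs ACG ✗; k=4: CTAC vs ACGA ✗; k=5: CCTAC vs ACGAC ✗; k=6: TCCTAC vs ACGACT ✗.
Only k = 2 is perfect, so the longest perfect 3' overlap is 2.

Longest perfect overlap: 2 complementary base pairs; below the dimer-risk threshold (threshold 3).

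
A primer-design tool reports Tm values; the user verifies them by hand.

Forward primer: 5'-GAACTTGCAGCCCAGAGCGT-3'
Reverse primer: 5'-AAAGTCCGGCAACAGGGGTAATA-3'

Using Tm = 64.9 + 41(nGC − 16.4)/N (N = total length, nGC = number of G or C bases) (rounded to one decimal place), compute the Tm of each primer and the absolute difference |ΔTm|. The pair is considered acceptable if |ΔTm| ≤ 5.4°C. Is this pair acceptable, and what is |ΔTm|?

|ΔTm| = 0.6°C; the pair is acceptable.

Forward: G+C = 12, N = 20 → Tm = 64.9 + 41·(12 − 16.4)/20 = 55.9°C.
Reverse: G+C = 11, N = 23 → Tm = 64.9 + 41·(11 − 16.4)/23 = 55.3°C.
|ΔTm| = |55.9 − 55.3| = 0.6°C, ≤ 5.4°C.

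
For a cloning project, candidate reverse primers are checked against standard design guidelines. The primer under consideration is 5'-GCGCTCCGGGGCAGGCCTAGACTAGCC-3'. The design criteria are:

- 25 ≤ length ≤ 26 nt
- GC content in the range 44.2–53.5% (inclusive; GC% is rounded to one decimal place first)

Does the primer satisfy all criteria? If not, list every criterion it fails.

Fails: length, GC content.

Base counts: A=4, T=3, G=10, C=10 (length 27).
length: length 27, outside 25–26 ✗
GC content: GC 20/27 = 74.1%, outside 44.2–53.5% ✗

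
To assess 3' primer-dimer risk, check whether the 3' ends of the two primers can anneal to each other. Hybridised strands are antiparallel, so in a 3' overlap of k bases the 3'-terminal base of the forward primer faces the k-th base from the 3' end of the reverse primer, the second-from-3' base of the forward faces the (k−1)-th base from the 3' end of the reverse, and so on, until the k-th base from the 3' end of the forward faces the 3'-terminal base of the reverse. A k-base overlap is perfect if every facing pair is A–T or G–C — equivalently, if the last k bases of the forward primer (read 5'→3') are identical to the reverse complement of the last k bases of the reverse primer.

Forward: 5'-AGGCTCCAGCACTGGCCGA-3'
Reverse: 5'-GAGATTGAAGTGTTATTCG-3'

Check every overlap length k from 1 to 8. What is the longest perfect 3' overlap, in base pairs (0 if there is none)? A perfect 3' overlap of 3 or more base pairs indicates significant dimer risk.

Last 8 bases (5'→3') — forward …CTGGCCGA, reverse …GTTATTCG.
Reverse complement of the reverse primer's last 8 bases: CGAATAAC; its first k bases are the reverse complement of the reverse primer's last k bases, so a perfect k-base overlap needs the forward primer's last k bases to equal them.
Comparing (forward last k vs required): k=1: A vs C ✗; k=2: GA vs CG ✗; k=3: CGA vs CGA ✓; k=4: CCGA vs CGAA ✗; k=5: GCCGA vs CGAAT ✗; k=6: GGCCGA vs CGAATA ✗; k=7: TGGCCGA vs CGAATAA ✗; k=8: CTGGCCGA vs CGAATAAC ✗.
Only k = 3 is perfect, so the longest perfect 3' overlap is 3.

Longest perfect overlap: 3 complementary base pairs; significant dimer risk (threshold 3).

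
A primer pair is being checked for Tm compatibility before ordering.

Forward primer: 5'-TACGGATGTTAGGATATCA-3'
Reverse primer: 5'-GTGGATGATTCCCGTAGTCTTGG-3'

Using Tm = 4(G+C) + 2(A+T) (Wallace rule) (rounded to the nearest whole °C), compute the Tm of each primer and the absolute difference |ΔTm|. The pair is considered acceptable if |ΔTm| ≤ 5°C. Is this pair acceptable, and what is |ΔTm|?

|ΔTm| = 18°C; the pair is not acceptable.

Forward: A=6 T=6 G=5 C=2 → Tm = 2·12 + 4·7 = 52°C.
Reverse: A=3 T=8 G=8 C=4 → Tm = 2·11 + 4·12 = 70°C.
|ΔTm| = |52 − 70| = 18°C, > 5°C.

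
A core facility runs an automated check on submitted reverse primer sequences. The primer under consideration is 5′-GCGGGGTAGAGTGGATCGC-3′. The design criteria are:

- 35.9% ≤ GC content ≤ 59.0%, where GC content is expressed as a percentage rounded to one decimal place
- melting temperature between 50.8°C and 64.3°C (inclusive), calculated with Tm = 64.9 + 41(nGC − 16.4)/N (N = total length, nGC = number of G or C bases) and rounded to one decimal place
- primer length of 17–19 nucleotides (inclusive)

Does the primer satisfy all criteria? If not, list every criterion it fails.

Fails: GC content.

Base counts: A=3, T=3, G=10, C=3 (length 19).
GC content: GC 13/19 = 68.4%, outside 35.9–59.0% ✗
Tm: Tm = 64.9 + 41·(13 − 16.4)/19 = 57.6°C ✓
length: length 19 ✓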